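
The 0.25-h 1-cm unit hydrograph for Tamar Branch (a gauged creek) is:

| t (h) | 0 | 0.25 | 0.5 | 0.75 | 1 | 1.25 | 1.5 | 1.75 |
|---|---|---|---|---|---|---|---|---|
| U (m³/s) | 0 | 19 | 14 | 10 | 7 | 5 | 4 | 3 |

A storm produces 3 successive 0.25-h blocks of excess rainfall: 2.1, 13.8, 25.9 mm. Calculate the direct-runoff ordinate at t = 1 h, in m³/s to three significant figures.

By discrete convolution, Q_j = Σ (P_i / 10 mm) · U_{j−i}.
At t = 1 h (j=4): Q = (2.1/10)·7 + (13.8/10)·10 + (25.9/10)·14 = 51.5 m³/s.

Q ≈ 51.5 m³/s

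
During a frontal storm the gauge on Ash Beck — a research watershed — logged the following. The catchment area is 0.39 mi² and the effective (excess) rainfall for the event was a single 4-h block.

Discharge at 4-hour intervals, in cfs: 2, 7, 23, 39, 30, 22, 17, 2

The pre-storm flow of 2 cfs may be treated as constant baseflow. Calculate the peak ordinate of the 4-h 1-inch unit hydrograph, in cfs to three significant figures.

Direct runoff: 0.0, 5.0, 21.0, 37.0, 28.0, 20.0, 15.0, 0.0 cfs; ΣQ_DR = 126.0 cfs, peak = 37.0 cfs.
Runoff depth d = ΣQ_DR·Δt / A = 126.0 × 14400 / (0.39 mi²) = 2.003 in.
The 1-inch UH is the DRH scaled by (1 in)/d, so U_p = 37.0 × 1/2.003 = 18.5 cfs.

U_p ≈ 18.5 cfs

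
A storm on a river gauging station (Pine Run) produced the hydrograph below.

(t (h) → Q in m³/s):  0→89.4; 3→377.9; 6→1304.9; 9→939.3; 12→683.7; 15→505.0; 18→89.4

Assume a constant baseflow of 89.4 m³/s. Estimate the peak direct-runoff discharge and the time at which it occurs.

Q_p = 1215.5 m³/s at t = 6 h

Subtracting baseflow gives direct-runoff ordinates: 0.0, 288.5, 1215.5, 849.9, 594.3, 415.6, 0.0 m³/s.
The maximum is 1215.5 m³/s, occurring at the reading for t = 6 h.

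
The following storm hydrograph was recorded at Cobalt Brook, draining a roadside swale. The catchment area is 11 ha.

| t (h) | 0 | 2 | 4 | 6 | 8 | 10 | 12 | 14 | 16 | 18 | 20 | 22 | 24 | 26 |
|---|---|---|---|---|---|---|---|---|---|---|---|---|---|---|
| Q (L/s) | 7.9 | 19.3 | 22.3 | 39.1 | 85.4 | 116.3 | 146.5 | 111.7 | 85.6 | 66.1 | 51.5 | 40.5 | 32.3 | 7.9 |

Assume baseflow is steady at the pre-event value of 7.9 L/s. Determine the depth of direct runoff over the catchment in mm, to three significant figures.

Direct runoff: 0.0, 11.4, 14.4, 31.2, 77.5, 108.4, 138.6, 103.8, 77.7, 58.2, 43.6, 32.6, 24.4, 0.0 L/s; ΣQ_DR = 721.8 L/s.
V = ΣQ_DR · Δt = 721.8 × 7200 s = 5.197 × 10^6 L.
Over A = 11 ha, depth = V / A = 47.2 mm.

d ≈ 47.2 mm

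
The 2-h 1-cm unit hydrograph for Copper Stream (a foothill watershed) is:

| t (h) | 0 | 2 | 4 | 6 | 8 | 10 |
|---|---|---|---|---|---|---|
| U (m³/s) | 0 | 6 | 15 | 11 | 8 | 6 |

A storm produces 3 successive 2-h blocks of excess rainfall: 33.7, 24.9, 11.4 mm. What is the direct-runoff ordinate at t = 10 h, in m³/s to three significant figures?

Q ≈ 52.7 m³/s

By discrete convolution, Q_j = Σ (P_i / 10 mm) · U_{j−i}.
At t = 10 h (j=5): Q = (33.7/10)·6 + (24.9/10)·8 + (11.4/10)·11 = 52.7 m³/s.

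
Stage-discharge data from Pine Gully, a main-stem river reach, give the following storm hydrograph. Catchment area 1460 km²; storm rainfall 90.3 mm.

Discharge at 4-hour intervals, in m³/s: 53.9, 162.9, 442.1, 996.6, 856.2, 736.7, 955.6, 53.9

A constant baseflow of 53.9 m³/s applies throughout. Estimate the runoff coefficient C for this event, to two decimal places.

ΣQ_DR = 3827 m³/s; V = ΣQ_DR·Δt = 5.510 × 10^7 m³.
Runoff depth d = V / A = 37.74 mm.
C = d / P = 37.74 / 90.3 = 0.42.

C ≈ 0.42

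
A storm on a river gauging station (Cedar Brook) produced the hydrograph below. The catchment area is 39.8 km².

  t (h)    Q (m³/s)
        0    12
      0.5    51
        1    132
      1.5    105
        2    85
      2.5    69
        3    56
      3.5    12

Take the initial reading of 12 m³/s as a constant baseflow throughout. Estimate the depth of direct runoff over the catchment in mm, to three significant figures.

d ≈ 19.3 mm

Direct runoff: 0.0, 39.0, 120.0, 93.0, 73.0, 57.0, 44.0, 0.0 m³/s; ΣQ_DR = 426.0 m³/s.
V = ΣQ_DR · Δt = 426.0 × 1800 s = 7.668 × 10^5 m³.
Over A = 39.8 km², depth = V / A = 19.3 mm.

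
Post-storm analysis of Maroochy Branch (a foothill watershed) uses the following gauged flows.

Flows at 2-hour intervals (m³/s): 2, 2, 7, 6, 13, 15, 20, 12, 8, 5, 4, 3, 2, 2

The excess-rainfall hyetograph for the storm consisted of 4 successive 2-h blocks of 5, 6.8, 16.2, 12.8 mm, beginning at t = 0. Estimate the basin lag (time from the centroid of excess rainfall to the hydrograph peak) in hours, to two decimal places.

t_L ≈ 7.20 h

Centroid of excess rainfall: t_c = Σ P_i·t̄_i / ΣP_i = 4.8039 h (block centres at 1, 3, 5, 7 h).
Hydrograph peak occurs at t = 12 h, so basin lag t_L = 12 − 4.8039 = 7.20 h.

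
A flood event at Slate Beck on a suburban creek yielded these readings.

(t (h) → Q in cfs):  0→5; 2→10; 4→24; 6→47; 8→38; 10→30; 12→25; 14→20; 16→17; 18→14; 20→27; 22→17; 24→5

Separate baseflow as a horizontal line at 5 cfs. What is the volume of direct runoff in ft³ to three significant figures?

Direct-runoff ordinates (Q − Q_b): 0.0, 5.0, 19.0, 42.0, 33.0, 25.0, 20.0, 15.0, 12.0, 9.0, 22.0, 12.0, 0.0 cfs.
ΣQ_DR = 214.0 cfs.
With Δt = 2 h = 7200 s, V = ΣQ_DR · Δt = 214.0 × 7200 = 1.54 × 10^6 ft³.

V ≈ 1.54 × 10^6 ft³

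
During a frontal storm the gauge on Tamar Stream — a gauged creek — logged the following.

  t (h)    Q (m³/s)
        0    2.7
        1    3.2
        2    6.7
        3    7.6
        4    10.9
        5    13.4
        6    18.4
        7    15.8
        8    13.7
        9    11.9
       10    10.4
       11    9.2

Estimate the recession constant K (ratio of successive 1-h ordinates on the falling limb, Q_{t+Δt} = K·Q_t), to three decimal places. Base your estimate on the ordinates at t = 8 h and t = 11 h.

K ≈ 0.876

Using the recession-limb readings at t = 8 h and t = 11 h: Q falls from 13.7 to 9.2 m³/s over 3 intervals.
K = (Q₂/Q₁)^(1/3) = (9.2/13.7)^(1/3) = 0.876.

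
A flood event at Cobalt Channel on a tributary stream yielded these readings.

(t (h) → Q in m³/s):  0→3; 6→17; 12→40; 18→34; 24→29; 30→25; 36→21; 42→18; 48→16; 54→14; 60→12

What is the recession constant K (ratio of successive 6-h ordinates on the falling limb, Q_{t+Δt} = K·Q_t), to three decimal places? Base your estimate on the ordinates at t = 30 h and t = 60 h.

Using the recession-limb readings at t = 30 h and t = 60 h: Q falls from 25 to 12 m³/s over 5 intervals.
K = (Q₂/Q₁)^(1/5) = (12/25)^(1/5) = 0.863.

K ≈ 0.863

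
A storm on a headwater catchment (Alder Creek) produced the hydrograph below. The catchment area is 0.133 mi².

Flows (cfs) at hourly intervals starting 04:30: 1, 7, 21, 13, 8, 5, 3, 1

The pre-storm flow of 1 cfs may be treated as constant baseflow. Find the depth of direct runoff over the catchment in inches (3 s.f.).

d ≈ 0.594 in

Direct runoff: 0.0, 6.0, 20.0, 12.0, 7.0, 4.0, 2.0, 0.0 cfs; ΣQ_DR = 51.00 cfs.
V = ΣQ_DR · Δt = 51.00 × 3600 s = 1.836 × 10^5 ft³.
Over A = 0.133 mi², depth = V / A = 0.594 in.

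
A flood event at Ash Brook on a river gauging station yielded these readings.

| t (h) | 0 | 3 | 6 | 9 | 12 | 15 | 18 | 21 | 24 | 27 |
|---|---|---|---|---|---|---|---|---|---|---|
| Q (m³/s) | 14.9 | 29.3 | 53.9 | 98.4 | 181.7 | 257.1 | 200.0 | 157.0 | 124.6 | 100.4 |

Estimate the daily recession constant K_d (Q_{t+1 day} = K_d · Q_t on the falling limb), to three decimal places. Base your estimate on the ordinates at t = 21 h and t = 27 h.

K_d ≈ 0.167

Between t = 21 h and t = 27 h the flow falls from 157.0 to 100.4 m³/s over 2×3 h = 6 h.
Per-interval ratio K = (100.4/157.0)^(1/2) = 0.7997; K_d = K^(24/3) = 0.167.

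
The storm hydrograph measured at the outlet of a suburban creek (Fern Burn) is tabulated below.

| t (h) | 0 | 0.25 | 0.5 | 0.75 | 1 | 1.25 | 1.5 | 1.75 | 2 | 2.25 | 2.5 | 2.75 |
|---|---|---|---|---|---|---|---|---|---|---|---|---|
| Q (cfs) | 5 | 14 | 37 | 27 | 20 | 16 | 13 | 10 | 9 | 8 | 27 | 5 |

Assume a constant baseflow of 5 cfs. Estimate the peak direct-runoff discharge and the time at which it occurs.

Q_p = 32.0 cfs at t = 0.5 h

Subtracting baseflow gives direct-runoff ordinates: 0.0, 9.0, 32.0, 22.0, 15.0, 11.0, 8.0, 5.0, 4.0, 3.0, 22.0, 0.0 cfs.
The maximum is 32.0 cfs, occurring at the reading for t = 0.5 h.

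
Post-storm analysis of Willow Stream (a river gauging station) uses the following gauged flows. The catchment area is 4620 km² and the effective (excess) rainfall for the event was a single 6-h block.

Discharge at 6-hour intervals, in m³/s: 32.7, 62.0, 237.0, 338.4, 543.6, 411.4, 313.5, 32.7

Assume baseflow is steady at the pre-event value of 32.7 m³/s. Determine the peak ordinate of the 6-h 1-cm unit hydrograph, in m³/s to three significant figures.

Direct runoff: 0.0, 29.3, 204.3, 305.7, 510.9, 378.7, 280.8, 0.0 m³/s; ΣQ_DR = 1710 m³/s, peak = 510.9 m³/s.
Runoff depth d = ΣQ_DR·Δt / A = 1710 × 21600 / (4620 km²) = 7.993 mm.
The 1-cm UH is the DRH scaled by (10 mm)/d, so U_p = 510.9 × 10/7.993 = 639 m³/s.

U_p ≈ 639 m³/s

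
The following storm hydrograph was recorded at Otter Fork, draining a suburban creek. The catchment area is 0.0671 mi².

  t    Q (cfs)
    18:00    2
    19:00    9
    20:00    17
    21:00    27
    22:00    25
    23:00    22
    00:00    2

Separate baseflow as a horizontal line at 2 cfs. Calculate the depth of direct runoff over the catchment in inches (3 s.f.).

Direct runoff: 0.0, 7.0, 15.0, 25.0, 23.0, 20.0, 0.0 cfs; ΣQ_DR = 90.00 cfs.
V = ΣQ_DR · Δt = 90.00 × 3600 s = 3.240 × 10^5 ft³.
Over A = 0.0671 mi², depth = V / A = 2.08 in.

d ≈ 2.08 in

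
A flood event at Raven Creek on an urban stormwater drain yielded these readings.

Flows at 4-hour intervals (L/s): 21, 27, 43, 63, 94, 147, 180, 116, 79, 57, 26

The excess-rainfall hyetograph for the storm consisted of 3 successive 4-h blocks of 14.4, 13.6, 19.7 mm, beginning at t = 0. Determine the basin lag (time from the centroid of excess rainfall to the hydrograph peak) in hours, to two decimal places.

t_L ≈ 17.56 h

Centroid of excess rainfall: t_c = Σ P_i·t̄_i / ΣP_i = 6.4444 h (block centres at 2, 6, 10 h).
Hydrograph peak occurs at t = 24 h, so basin lag t_L = 24 − 6.4444 = 17.56 h.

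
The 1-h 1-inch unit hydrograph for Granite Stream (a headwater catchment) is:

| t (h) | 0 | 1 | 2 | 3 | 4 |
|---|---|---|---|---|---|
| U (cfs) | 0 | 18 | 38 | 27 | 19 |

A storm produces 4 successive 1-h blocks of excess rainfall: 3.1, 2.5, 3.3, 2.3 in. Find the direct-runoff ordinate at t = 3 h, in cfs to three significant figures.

Q ≈ 238 cfs

By discrete convolution, Q_j = Σ (P_i / 1 in) · U_{j−i}.
At t = 3 h (j=3): Q = (3.1/1)·27 + (2.5/1)·38 + (3.3/1)·18 + (2.3/1)·0 = 238 cfs.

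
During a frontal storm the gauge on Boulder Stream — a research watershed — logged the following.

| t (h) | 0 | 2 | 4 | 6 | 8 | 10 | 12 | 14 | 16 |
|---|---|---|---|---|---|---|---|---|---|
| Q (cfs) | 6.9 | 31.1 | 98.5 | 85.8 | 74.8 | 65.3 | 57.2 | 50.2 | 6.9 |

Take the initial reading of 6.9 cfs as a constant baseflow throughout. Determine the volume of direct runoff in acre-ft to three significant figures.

Direct-runoff ordinates (Q − Q_b): 0.0, 24.2, 91.6, 78.9, 67.9, 58.4, 50.3, 43.3, 0.0 cfs.
ΣQ_DR = 414.6 cfs.
With Δt = 2 h = 7200 s, V = ΣQ_DR · Δt = 414.6 × 7200 = 2.99 × 10^6 ft³ = 68.5 acre-ft.

V ≈ 68.5 acre-ft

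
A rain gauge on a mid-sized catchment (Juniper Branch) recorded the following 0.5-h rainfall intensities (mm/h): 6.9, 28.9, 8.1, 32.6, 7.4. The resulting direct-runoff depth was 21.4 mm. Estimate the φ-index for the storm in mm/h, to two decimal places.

Only the 2 blocks with intensity above φ contribute runoff: 28.9, 32.6 mm/h.
Σ(I−φ)·Δt = d  ⇒  (28.9+32.6 − 2φ)·0.5 = 21.4
φ = (61.50 − 21.4/0.5) / 2 = 9.35 mm/h.

φ ≈ 9.35 mm/h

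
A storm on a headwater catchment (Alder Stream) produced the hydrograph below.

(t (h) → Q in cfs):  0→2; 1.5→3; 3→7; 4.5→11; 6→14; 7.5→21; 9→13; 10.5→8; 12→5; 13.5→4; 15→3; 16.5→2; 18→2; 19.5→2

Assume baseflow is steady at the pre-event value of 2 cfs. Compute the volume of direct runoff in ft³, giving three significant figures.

Direct-runoff ordinates (Q − Q_b): 0.0, 1.0, 5.0, 9.0, 12.0, 19.0, 11.0, 6.0, 3.0, 2.0, 1.0, 0.0, 0.0, 0.0 cfs.
ΣQ_DR = 69.00 cfs.
With Δt = 1.5 h = 5400 s, V = ΣQ_DR · Δt = 69.00 × 5400 = 3.73 × 10^5 ft³.

V ≈ 3.73 × 10^5 ft³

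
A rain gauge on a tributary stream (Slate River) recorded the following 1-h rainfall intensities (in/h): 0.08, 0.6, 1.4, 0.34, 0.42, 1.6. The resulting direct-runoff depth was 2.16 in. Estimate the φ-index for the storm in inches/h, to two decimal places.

Only the 3 blocks with intensity above φ contribute runoff: 0.6, 1.4, 1.6 in/h.
Σ(I−φ)·Δt = d  ⇒  (0.6+1.4+1.6 − 3φ)·1 = 2.16
φ = (3.600 − 2.16/1) / 3 = 0.48 in/h.

φ ≈ 0.48 in/h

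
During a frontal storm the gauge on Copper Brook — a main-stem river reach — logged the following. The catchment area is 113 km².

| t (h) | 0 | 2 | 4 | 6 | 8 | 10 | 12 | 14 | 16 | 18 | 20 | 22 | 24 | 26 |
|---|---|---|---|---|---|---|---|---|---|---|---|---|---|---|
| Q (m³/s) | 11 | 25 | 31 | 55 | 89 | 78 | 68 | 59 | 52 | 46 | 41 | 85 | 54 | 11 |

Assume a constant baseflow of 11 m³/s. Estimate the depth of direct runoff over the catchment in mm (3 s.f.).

d ≈ 35.1 mm

Direct runoff: 0.0, 14.0, 20.0, 44.0, 78.0, 67.0, 57.0, 48.0, 41.0, 35.0, 30.0, 74.0, 43.0, 0.0 m³/s; ΣQ_DR = 551.0 m³/s.
V = ΣQ_DR · Δt = 551.0 × 7200 s = 3.967 × 10^6 m³.
Over A = 113 km², depth = V / A = 35.1 mm.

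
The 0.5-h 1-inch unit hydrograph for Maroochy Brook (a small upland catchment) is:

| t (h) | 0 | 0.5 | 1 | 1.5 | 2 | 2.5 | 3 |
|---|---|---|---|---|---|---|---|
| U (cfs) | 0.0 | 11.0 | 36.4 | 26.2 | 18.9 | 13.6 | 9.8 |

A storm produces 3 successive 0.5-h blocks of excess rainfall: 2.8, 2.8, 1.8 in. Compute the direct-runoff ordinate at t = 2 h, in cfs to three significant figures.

By discrete convolution, Q_j = Σ (P_i / 1 in) · U_{j−i}.
At t = 2 h (j=4): Q = (2.8/1)·18.9 + (2.8/1)·26.2 + (1.8/1)·36.4 = 192 cfs.

Q ≈ 192 cfs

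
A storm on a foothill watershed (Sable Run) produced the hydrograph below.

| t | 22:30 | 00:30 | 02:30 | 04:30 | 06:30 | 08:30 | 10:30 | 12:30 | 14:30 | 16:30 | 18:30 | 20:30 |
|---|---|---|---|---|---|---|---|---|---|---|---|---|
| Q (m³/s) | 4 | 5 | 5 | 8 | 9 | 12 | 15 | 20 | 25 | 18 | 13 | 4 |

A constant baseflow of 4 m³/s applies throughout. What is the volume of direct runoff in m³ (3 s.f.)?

Direct-runoff ordinates (Q − Q_b): 0.0, 1.0, 1.0, 4.0, 5.0, 8.0, 11.0, 16.0, 21.0, 14.0, 9.0, 0.0 m³/s.
ΣQ_DR = 90.00 m³/s.
With Δt = 2 h = 7200 s, V = ΣQ_DR · Δt = 90.00 × 7200 = 6.48 × 10^5 m³.

V ≈ 6.48 × 10^5 m³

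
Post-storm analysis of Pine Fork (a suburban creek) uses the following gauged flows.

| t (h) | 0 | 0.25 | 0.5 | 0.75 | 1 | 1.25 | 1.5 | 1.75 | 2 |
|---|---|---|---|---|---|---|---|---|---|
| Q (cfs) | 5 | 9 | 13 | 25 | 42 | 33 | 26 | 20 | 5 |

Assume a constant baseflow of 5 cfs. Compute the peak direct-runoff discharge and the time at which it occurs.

Subtracting baseflow gives direct-runoff ordinates: 0.0, 4.0, 8.0, 20.0, 37.0, 28.0, 21.0, 15.0, 0.0 cfs.
The maximum is 37.0 cfs, occurring at the reading for t = 1 h.

Q_p = 37.0 cfs at t = 1 h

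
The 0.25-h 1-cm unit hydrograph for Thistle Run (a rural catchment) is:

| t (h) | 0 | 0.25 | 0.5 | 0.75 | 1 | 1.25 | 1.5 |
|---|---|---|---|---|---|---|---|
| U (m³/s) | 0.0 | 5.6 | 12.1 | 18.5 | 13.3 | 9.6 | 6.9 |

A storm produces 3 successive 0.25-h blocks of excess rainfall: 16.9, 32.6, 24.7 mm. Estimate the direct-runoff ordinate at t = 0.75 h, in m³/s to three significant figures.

By discrete convolution, Q_j = Σ (P_i / 10 mm) · U_{j−i}.
At t = 0.75 h (j=3): Q = (16.9/10)·18.5 + (32.6/10)·12.1 + (24.7/10)·5.6 = 84.5 m³/s.

Q ≈ 84.5 m³/s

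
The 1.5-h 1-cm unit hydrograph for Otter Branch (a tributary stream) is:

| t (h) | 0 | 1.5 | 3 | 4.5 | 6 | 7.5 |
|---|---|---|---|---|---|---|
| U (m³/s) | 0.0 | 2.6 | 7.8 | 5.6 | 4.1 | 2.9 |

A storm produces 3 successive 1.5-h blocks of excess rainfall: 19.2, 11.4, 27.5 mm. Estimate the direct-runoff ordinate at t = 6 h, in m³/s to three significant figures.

Q ≈ 35.7 m³/s

By discrete convolution, Q_j = Σ (P_i / 10 mm) · U_{j−i}.
At t = 6 h (j=4): Q = (19.2/10)·4.1 + (11.4/10)·5.6 + (27.5/10)·7.8 = 35.7 m³/s.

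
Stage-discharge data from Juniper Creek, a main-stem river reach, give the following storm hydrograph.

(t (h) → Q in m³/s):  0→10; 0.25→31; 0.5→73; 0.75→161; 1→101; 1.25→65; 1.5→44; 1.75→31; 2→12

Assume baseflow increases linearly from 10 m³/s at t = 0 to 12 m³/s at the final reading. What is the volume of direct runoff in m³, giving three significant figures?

Direct-runoff ordinates (Q − Q_b): 0.00, 20.75, 62.50, 150.25, 90.00, 53.75, 32.50, 19.25, 0.00 m³/s.
ΣQ_DR = 429.0 m³/s.
With Δt = 0.25 h = 900 s, V = ΣQ_DR · Δt = 429.0 × 900 = 3.86 × 10^5 m³.

V ≈ 3.86 × 10^5 m³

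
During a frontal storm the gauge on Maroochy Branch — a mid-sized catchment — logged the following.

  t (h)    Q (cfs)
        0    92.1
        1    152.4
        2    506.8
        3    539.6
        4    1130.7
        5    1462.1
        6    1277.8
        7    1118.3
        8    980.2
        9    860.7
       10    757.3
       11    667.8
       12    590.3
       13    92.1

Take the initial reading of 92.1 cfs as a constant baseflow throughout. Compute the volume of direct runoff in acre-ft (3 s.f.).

V ≈ 739 acre-ft

Direct-runoff ordinates (Q − Q_b): 0.0, 60.3, 414.7, 447.5, 1038.6, 1370.0, 1185.7, 1026.2, 888.1, 768.6, 665.2, 575.7, 498.2, 0.0 cfs.
ΣQ_DR = 8939 cfs.
With Δt = 1 h = 3600 s, V = ΣQ_DR · Δt = 8939 × 3600 = 3.22 × 10^7 ft³ = 739 acre-ft.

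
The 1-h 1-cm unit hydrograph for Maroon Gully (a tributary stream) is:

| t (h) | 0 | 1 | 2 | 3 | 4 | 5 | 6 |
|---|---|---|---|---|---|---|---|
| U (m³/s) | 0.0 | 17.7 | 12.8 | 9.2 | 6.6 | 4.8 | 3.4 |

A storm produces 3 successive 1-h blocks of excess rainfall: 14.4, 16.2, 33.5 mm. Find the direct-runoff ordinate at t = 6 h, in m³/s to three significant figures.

By discrete convolution, Q_j = Σ (P_i / 10 mm) · U_{j−i}.
At t = 6 h (j=6): Q = (14.4/10)·3.4 + (16.2/10)·4.8 + (33.5/10)·6.6 = 34.8 m³/s.

Q ≈ 34.8 m³/s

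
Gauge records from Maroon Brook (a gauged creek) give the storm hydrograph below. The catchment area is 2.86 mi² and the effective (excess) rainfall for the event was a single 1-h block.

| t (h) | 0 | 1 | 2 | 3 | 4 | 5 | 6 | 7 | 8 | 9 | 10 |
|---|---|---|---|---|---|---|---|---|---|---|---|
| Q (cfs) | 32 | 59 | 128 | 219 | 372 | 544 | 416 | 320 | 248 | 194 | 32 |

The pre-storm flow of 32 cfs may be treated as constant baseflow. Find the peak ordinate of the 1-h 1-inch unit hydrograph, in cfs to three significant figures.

U_p ≈ 427 cfs

Direct runoff: 0.0, 27.0, 96.0, 187.0, 340.0, 512.0, 384.0, 288.0, 216.0, 162.0, 0.0 cfs; ΣQ_DR = 2212 cfs, peak = 512.0 cfs.
Runoff depth d = ΣQ_DR·Δt / A = 2212 × 3600 / (2.86 mi²) = 1.198 in.
The 1-inch UH is the DRH scaled by (1 in)/d, so U_p = 512.0 × 1/1.198 = 427 cfs.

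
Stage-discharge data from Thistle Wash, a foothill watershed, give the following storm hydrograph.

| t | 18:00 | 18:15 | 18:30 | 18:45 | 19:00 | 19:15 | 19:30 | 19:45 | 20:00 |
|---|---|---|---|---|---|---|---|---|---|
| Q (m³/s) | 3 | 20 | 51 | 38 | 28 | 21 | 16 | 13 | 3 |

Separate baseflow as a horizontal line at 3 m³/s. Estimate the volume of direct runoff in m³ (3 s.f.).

Direct-runoff ordinates (Q − Q_b): 0.0, 17.0, 48.0, 35.0, 25.0, 18.0, 13.0, 10.0, 0.0 m³/s.
ΣQ_DR = 166.0 m³/s.
With Δt = 0.25 h = 900 s, V = ΣQ_DR · Δt = 166.0 × 900 = 1.49 × 10^5 m³.

V ≈ 1.49 × 10^5 m³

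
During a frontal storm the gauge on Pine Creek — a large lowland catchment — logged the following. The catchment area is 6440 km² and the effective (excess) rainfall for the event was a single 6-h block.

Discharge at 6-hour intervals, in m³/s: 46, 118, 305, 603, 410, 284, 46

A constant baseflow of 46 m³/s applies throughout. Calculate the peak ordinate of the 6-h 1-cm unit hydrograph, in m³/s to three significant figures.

U_p ≈ 1110 m³/s

Direct runoff: 0.0, 72.0, 259.0, 557.0, 364.0, 238.0, 0.0 m³/s; ΣQ_DR = 1490 m³/s, peak = 557.0 m³/s.
Runoff depth d = ΣQ_DR·Δt / A = 1490 × 21600 / (6440 km²) = 4.998 mm.
The 1-cm UH is the DRH scaled by (10 mm)/d, so U_p = 557.0 × 10/4.998 = 1110 m³/s.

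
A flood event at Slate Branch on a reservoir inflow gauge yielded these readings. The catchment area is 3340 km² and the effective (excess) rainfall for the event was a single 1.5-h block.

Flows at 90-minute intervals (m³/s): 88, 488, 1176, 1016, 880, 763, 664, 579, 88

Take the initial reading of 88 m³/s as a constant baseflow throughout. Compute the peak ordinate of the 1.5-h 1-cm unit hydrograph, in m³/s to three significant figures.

Direct runoff: 0.0, 400.0, 1088.0, 928.0, 792.0, 675.0, 576.0, 491.0, 0.0 m³/s; ΣQ_DR = 4950 m³/s, peak = 1088.0 m³/s.
Runoff depth d = ΣQ_DR·Δt / A = 4950 × 5400 / (3340 km²) = 8.003 mm.
The 1-cm UH is the DRH scaled by (10 mm)/d, so U_p = 1088.0 × 10/8.003 = 1360 m³/s.

U_p ≈ 1360 m³/s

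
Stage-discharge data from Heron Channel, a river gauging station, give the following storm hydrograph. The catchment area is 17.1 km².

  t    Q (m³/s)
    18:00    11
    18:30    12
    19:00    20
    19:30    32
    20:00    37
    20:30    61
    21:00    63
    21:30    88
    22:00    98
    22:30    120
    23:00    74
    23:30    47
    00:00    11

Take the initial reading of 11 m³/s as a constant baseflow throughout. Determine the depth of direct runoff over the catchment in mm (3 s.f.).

Direct runoff: 0.0, 1.0, 9.0, 21.0, 26.0, 50.0, 52.0, 77.0, 87.0, 109.0, 63.0, 36.0, 0.0 m³/s; ΣQ_DR = 531.0 m³/s.
V = ΣQ_DR · Δt = 531.0 × 1800 s = 9.558 × 10^5 m³.
Over A = 17.1 km², depth = V / A = 55.9 mm.

d ≈ 55.9 mm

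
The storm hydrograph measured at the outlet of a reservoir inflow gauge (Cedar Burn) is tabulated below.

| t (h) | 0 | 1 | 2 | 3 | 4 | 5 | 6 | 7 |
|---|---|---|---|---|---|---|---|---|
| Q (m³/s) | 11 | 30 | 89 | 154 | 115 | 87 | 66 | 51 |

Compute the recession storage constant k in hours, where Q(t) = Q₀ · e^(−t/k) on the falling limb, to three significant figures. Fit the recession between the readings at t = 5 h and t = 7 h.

On the falling limb, Q drops from 87 to 51 m³/s between t = 5 h and t = 7 h (Δt = 2 h).
k = −Δt / ln(Q₂/Q₁) = −2 / ln(51/87) = 3.74 h.

k ≈ 3.74 h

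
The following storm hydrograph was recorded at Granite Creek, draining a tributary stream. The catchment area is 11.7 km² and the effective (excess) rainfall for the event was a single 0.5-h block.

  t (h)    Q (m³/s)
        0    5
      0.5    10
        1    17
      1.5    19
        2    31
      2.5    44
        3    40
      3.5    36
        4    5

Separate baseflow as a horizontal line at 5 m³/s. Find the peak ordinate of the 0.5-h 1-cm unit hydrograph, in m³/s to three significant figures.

Direct runoff: 0.0, 5.0, 12.0, 14.0, 26.0, 39.0, 35.0, 31.0, 0.0 m³/s; ΣQ_DR = 162.0 m³/s, peak = 39.0 m³/s.
Runoff depth d = ΣQ_DR·Δt / A = 162.0 × 1800 / (11.7 km²) = 24.92 mm.
The 1-cm UH is the DRH scaled by (10 mm)/d, so U_p = 39.0 × 10/24.92 = 15.6 m³/s.

U_p ≈ 15.6 m³/s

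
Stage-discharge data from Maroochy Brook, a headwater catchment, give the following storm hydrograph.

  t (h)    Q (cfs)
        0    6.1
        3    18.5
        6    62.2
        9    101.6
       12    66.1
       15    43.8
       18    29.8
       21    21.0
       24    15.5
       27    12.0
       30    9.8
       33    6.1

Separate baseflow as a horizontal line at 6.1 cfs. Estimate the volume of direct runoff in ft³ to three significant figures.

V ≈ 3.45 × 10^6 ft³

Direct-runoff ordinates (Q − Q_b): 0.0, 12.4, 56.1, 95.5, 60.0, 37.7, 23.7, 14.9, 9.4, 5.9, 3.7, 0.0 cfs.
ΣQ_DR = 319.3 cfs.
With Δt = 3 h = 10800 s, V = ΣQ_DR · Δt = 319.3 × 10800 = 3.45 × 10^6 ft³.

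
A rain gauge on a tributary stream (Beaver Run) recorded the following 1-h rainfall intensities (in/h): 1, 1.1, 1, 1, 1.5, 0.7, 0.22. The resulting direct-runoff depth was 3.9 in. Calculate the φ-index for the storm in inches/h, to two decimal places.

Only the 6 blocks with intensity above φ contribute runoff: 1, 1.1, 1, 1, 1.5, 0.7 in/h.
Σ(I−φ)·Δt = d  ⇒  (1+1.1+1+1+1.5+0.7 − 6φ)·1 = 3.9
φ = (6.300 − 3.9/1) / 6 = 0.40 in/h.

φ ≈ 0.40 in/h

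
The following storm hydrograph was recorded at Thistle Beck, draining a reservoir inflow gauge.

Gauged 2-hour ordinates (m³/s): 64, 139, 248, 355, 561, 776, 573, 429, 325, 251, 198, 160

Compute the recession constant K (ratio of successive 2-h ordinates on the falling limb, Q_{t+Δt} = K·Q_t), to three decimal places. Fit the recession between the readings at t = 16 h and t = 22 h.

K ≈ 0.790

Using the recession-limb readings at t = 16 h and t = 22 h: Q falls from 325 to 160 m³/s over 3 intervals.
K = (Q₂/Q₁)^(1/3) = (160/325)^(1/3) = 0.790.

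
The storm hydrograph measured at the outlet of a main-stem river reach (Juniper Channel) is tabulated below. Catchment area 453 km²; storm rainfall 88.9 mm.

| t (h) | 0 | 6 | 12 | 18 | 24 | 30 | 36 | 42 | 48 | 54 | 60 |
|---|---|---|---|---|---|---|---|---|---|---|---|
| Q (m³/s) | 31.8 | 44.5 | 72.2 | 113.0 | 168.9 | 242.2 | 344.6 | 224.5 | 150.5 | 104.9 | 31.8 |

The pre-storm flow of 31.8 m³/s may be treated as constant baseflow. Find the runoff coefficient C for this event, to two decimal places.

C ≈ 0.63

ΣQ_DR = 1179 m³/s; V = ΣQ_DR·Δt = 2.547 × 10^7 m³.
Runoff depth d = V / A = 56.22 mm.
C = d / P = 56.22 / 88.9 = 0.63.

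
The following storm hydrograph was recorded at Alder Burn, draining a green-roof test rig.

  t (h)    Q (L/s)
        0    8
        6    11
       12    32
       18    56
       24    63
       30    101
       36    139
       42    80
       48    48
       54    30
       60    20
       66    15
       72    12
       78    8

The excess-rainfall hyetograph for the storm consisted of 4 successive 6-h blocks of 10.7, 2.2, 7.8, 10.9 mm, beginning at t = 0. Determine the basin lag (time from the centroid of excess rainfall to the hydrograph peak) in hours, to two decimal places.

t_L ≈ 23.41 h

Centroid of excess rainfall: t_c = Σ P_i·t̄_i / ΣP_i = 12.5886 h (block centres at 3, 9, 15, 21 h).
Hydrograph peak occurs at t = 36 h, so basin lag t_L = 36 − 12.5886 = 23.41 h.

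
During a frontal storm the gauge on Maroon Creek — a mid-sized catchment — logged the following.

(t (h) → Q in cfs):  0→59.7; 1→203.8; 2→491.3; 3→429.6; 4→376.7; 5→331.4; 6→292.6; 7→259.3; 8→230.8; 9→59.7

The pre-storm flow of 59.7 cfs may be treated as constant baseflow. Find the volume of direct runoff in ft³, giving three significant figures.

Direct-runoff ordinates (Q − Q_b): 0.0, 144.1, 431.6, 369.9, 317.0, 271.7, 232.9, 199.6, 171.1, 0.0 cfs.
ΣQ_DR = 2138 cfs.
With Δt = 1 h = 3600 s, V = ΣQ_DR · Δt = 2138 × 3600 = 7.70 × 10^6 ft³.

V ≈ 7.70 × 10^6 ft³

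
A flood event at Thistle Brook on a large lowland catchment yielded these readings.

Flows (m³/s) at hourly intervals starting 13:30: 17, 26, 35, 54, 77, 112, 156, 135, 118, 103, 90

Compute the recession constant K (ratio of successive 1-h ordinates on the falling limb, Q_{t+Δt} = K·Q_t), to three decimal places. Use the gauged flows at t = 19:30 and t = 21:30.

Using the recession-limb readings at t = 19:30 and t = 21:30: Q falls from 156 to 118 m³/s over 2 intervals.
K = (Q₂/Q₁)^(1/2) = (118/156)^(1/2) = 0.870.

K ≈ 0.870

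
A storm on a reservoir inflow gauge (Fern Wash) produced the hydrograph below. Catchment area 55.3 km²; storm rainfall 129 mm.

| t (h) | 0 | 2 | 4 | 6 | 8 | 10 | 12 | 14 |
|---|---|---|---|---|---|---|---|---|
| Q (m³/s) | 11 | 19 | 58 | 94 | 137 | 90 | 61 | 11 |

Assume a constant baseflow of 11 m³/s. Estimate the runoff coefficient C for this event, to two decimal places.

ΣQ_DR = 393.0 m³/s; V = ΣQ_DR·Δt = 2.830 × 10^6 m³.
Runoff depth d = V / A = 51.17 mm.
C = d / P = 51.17 / 129 = 0.40.

C ≈ 0.40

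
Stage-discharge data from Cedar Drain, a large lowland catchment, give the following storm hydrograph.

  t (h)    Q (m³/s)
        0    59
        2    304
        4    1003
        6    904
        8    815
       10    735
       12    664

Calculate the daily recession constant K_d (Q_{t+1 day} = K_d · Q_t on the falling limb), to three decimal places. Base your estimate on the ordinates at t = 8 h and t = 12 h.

K_d ≈ 0.292

Between t = 8 h and t = 12 h the flow falls from 815 to 664 m³/s over 2×2 h = 4 h.
Per-interval ratio K = (664/815)^(1/2) = 0.9026; K_d = K^(24/2) = 0.292.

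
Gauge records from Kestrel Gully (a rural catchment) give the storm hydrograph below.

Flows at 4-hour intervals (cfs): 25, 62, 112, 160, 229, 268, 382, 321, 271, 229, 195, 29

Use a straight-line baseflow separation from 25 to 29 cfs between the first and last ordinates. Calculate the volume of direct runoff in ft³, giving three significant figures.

V ≈ 2.82 × 10^7 ft³

Direct-runoff ordinates (Q − Q_b): 0.00, 36.64, 86.27, 133.91, 202.55, 241.18, 354.82, 293.45, 243.09, 200.73, 166.36, 0.00 cfs.
ΣQ_DR = 1959 cfs.
With Δt = 4 h = 14400 s, V = ΣQ_DR · Δt = 1959 × 14400 = 2.82 × 10^7 ft³.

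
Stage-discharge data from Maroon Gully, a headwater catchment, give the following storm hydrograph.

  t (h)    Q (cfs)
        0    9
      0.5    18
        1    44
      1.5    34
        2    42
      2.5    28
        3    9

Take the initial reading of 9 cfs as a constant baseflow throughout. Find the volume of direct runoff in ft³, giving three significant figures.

V ≈ 2.18 × 10^5 ft³

Direct-runoff ordinates (Q − Q_b): 0.0, 9.0, 35.0, 25.0, 33.0, 19.0, 0.0 cfs.
ΣQ_DR = 121.0 cfs.
With Δt = 0.5 h = 1800 s, V = ΣQ_DR · Δt = 121.0 × 1800 = 2.18 × 10^5 ft³.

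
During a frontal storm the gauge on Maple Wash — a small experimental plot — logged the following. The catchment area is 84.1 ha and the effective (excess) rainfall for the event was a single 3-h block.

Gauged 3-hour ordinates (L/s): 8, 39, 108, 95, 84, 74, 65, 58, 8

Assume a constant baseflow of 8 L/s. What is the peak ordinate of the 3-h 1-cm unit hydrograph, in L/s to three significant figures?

Direct runoff: 0.0, 31.0, 100.0, 87.0, 76.0, 66.0, 57.0, 50.0, 0.0 L/s; ΣQ_DR = 467.0 L/s, peak = 100.0 L/s.
Runoff depth d = ΣQ_DR·Δt / A = 467.0 × 10800 / (84.1 ha) = 5.997 mm.
The 1-cm UH is the DRH scaled by (10 mm)/d, so U_p = 100.0 × 10/5.997 = 167 L/s.

U_p ≈ 167 L/s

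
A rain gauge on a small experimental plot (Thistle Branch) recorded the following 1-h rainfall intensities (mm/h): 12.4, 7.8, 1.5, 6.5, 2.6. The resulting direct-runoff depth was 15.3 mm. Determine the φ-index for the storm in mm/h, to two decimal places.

φ ≈ 3.80 mm/h

Only the 3 blocks with intensity above φ contribute runoff: 12.4, 7.8, 6.5 mm/h.
Σ(I−φ)·Δt = d  ⇒  (12.4+7.8+6.5 − 3φ)·1 = 15.3
φ = (26.70 − 15.3/1) / 3 = 3.80 mm/h.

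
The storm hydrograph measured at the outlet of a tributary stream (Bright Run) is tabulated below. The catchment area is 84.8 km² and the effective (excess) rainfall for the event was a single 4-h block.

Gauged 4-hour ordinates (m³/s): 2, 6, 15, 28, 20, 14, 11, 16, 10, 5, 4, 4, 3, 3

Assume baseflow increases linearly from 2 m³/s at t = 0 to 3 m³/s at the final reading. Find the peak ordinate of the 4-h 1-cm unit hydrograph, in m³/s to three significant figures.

Direct runoff: 0.00, 3.92, 12.85, 25.77, 17.69, 11.62, 8.54, 13.46, 7.38, 2.31, 1.23, 1.15, 0.08, 0.00 m³/s; ΣQ_DR = 106.0 m³/s, peak = 25.77 m³/s.
Runoff depth d = ΣQ_DR·Δt / A = 106.0 × 14400 / (84.8 km²) = 18.00 mm.
The 1-cm UH is the DRH scaled by (10 mm)/d, so U_p = 25.77 × 10/18.00 = 14.3 m³/s.

U_p ≈ 14.3 m³/s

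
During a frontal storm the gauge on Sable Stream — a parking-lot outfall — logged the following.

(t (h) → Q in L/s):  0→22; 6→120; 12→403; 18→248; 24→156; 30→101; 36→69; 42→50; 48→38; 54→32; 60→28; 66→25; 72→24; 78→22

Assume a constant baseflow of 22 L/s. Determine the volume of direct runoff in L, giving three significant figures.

V ≈ 2.22 × 10^7 L

Direct-runoff ordinates (Q − Q_b): 0.0, 98.0, 381.0, 226.0, 134.0, 79.0, 47.0, 28.0, 16.0, 10.0, 6.0, 3.0, 2.0, 0.0 L/s.
ΣQ_DR = 1030 L/s.
With Δt = 6 h = 21600 s, V = ΣQ_DR · Δt = 1030 × 21600 = 2.22 × 10^7 L.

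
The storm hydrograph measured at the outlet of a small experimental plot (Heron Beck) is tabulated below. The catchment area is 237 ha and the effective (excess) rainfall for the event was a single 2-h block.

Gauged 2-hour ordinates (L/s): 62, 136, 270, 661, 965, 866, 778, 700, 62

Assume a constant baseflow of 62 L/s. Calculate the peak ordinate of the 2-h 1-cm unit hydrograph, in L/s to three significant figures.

Direct runoff: 0.0, 74.0, 208.0, 599.0, 903.0, 804.0, 716.0, 638.0, 0.0 L/s; ΣQ_DR = 3942 L/s, peak = 903.0 L/s.
Runoff depth d = ΣQ_DR·Δt / A = 3942 × 7200 / (237 ha) = 11.98 mm.
The 1-cm UH is the DRH scaled by (10 mm)/d, so U_p = 903.0 × 10/11.98 = 754 L/s.

U_p ≈ 754 L/s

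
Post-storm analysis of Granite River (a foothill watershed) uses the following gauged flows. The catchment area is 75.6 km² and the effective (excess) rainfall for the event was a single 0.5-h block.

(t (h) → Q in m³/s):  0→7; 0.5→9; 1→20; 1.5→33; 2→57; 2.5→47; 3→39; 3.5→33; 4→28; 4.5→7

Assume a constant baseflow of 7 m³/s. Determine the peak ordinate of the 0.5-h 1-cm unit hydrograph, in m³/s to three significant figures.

U_p ≈ 100 m³/s

Direct runoff: 0.0, 2.0, 13.0, 26.0, 50.0, 40.0, 32.0, 26.0, 21.0, 0.0 m³/s; ΣQ_DR = 210.0 m³/s, peak = 50.0 m³/s.
Runoff depth d = ΣQ_DR·Δt / A = 210.0 × 1800 / (75.6 km²) = 5.000 mm.
The 1-cm UH is the DRH scaled by (10 mm)/d, so U_p = 50.0 × 10/5.000 = 100 m³/s.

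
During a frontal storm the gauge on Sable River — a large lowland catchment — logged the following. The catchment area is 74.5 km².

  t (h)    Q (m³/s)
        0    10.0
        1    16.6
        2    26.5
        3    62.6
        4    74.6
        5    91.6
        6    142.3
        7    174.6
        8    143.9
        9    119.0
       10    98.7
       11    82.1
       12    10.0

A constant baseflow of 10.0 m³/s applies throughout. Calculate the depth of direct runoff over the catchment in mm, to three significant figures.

d ≈ 44.6 mm

Direct runoff: 0.0, 6.6, 16.5, 52.6, 64.6, 81.6, 132.3, 164.6, 133.9, 109.0, 88.7, 72.1, 0.0 m³/s; ΣQ_DR = 922.5 m³/s.
V = ΣQ_DR · Δt = 922.5 × 3600 s = 3.321 × 10^6 m³.
Over A = 74.5 km², depth = V / A = 44.6 mm.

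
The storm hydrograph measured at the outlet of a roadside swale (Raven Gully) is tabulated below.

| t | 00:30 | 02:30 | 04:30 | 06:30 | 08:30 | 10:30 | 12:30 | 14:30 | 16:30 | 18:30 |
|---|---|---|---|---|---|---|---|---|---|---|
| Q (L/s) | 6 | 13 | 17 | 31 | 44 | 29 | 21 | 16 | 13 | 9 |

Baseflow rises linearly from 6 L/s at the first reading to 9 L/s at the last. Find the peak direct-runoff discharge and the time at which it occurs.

Q_p = 36.67 L/s at t = 08:30

Subtracting baseflow gives direct-runoff ordinates: 0.00, 6.67, 10.33, 24.00, 36.67, 21.33, 13.00, 7.67, 4.33, 0.00 L/s.
The maximum is 36.67 L/s, occurring at the reading for t = 08:30.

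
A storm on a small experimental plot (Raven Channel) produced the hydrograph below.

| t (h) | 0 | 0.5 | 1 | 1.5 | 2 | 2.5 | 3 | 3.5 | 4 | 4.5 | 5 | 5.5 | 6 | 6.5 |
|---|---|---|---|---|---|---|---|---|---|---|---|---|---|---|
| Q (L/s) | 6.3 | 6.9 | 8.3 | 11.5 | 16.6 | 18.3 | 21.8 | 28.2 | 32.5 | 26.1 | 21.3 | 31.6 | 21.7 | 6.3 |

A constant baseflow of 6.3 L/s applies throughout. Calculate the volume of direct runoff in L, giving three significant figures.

V ≈ 3.05 × 10^5 L

Direct-runoff ordinates (Q − Q_b): 0.0, 0.6, 2.0, 5.2, 10.3, 12.0, 15.5, 21.9, 26.2, 19.8, 15.0, 25.3, 15.4, 0.0 L/s.
ΣQ_DR = 169.2 L/s.
With Δt = 0.5 h = 1800 s, V = ΣQ_DR · Δt = 169.2 × 1800 = 3.05 × 10^5 L.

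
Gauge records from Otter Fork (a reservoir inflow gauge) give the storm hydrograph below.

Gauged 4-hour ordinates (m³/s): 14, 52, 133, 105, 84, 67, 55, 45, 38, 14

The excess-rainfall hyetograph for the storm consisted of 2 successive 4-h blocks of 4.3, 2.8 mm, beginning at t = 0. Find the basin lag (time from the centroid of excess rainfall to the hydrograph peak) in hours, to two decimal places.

Centroid of excess rainfall: t_c = Σ P_i·t̄_i / ΣP_i = 3.5775 h (block centres at 2, 6 h).
Hydrograph peak occurs at t = 8 h, so basin lag t_L = 8 − 3.5775 = 4.42 h.

t_L ≈ 4.42 h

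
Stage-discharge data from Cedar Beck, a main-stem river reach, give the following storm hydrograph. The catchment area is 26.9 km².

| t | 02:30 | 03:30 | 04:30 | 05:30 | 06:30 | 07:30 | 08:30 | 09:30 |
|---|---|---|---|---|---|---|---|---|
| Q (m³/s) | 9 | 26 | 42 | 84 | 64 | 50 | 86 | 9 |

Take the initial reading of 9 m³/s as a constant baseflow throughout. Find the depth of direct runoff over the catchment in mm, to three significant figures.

d ≈ 39.9 mm

Direct runoff: 0.0, 17.0, 33.0, 75.0, 55.0, 41.0, 77.0, 0.0 m³/s; ΣQ_DR = 298.0 m³/s.
V = ΣQ_DR · Δt = 298.0 × 3600 s = 1.073 × 10^6 m³.
Over A = 26.9 km², depth = V / A = 39.9 mm.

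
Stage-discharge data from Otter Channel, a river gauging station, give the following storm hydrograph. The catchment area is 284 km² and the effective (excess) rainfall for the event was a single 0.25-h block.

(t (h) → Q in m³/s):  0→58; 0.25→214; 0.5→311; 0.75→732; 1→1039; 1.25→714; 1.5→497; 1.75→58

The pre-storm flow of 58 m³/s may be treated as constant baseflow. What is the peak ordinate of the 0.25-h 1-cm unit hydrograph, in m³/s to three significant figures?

U_p ≈ 980 m³/s

Direct runoff: 0.0, 156.0, 253.0, 674.0, 981.0, 656.0, 439.0, 0.0 m³/s; ΣQ_DR = 3159 m³/s, peak = 981.0 m³/s.
Runoff depth d = ΣQ_DR·Δt / A = 3159 × 900 / (284 km²) = 10.01 mm.
The 1-cm UH is the DRH scaled by (10 mm)/d, so U_p = 981.0 × 10/10.01 = 980 m³/s.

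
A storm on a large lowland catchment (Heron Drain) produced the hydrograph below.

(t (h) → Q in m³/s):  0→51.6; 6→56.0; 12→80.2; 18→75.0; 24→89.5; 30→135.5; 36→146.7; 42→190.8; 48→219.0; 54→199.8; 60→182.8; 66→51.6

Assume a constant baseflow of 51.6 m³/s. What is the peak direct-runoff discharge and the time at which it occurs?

Subtracting baseflow gives direct-runoff ordinates: 0.0, 4.4, 28.6, 23.4, 37.9, 83.9, 95.1, 139.2, 167.4, 148.2, 131.2, 0.0 m³/s.
The maximum is 167.4 m³/s, occurring at the reading for t = 48 h.

Q_p = 167.4 m³/s at t = 48 h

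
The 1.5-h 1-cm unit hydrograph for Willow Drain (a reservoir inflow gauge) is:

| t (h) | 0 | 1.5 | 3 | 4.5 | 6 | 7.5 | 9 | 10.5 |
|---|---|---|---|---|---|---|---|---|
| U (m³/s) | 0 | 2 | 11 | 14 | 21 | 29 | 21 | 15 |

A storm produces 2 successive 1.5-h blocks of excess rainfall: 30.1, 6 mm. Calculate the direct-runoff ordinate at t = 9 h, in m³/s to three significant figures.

Q ≈ 80.6 m³/s

By discrete convolution, Q_j = Σ (P_i / 10 mm) · U_{j−i}.
At t = 9 h (j=6): Q = (30.1/10)·21 + (6/10)·29 = 80.6 m³/s.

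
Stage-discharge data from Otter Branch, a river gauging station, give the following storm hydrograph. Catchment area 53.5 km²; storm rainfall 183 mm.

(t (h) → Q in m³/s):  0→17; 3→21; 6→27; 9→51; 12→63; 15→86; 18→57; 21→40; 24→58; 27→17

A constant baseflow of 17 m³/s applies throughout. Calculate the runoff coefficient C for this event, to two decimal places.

ΣQ_DR = 267.0 m³/s; V = ΣQ_DR·Δt = 2.884 × 10^6 m³.
Runoff depth d = V / A = 53.90 mm.
C = d / P = 53.90 / 183 = 0.29.

C ≈ 0.29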